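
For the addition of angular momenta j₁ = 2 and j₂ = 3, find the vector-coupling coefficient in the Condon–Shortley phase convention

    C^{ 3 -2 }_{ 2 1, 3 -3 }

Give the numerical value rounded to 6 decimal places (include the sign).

√[7·2!2!4!/9! · 3!1!0!6!1!5!] = √(960)
  +(−1)^0/∏(0,2,1,0,1,4)! = 1/48  (running 1/48)
⟨..|..⟩ = √(960)·(1/48) = +0.645497

+√(5/12) = +0.645497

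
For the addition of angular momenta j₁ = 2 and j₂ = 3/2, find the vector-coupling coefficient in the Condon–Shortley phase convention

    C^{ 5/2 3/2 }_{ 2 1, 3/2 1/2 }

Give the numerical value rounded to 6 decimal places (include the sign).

√[6·1!3!2!/7! · 3!1!2!1!4!1!] = √(144/35)
  +(−1)^0/∏(0,1,1,2,2,0)! = 1/4  (running 1/4)
  +(−1)^1/∏(1,0,0,1,3,1)! = -1/6  (running 1/12)
⟨..|..⟩ = √(144/35)·(1/12) = +0.169031

+√(1/35) ≈ +0.169031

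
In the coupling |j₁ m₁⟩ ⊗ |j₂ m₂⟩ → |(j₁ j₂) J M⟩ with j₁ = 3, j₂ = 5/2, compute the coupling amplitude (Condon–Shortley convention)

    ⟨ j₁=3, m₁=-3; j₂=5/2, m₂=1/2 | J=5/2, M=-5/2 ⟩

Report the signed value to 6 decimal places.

−√(5/21) ≈ -0.487950

triangle: 3!×3!×2!/9! = 72/362880
(j±m)!: 0!×6!×3!×2!×0!×5! = 1036800
prefactor² = (2J+1)×Δ×N² = 8640/7
  k=3: −1/(3!×0!×3!×0!×0!×2!) = -1/72
Σ = -1/72  ⇒  CG² = 8640/7×(-1/72)² = 5/21
CG = −√(5/21) = -0.487950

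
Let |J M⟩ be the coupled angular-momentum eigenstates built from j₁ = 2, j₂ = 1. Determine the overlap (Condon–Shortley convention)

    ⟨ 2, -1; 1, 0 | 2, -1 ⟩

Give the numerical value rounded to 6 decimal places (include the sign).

-0.408248  (= −√(1/6))

j₁+j₂−J=1  J+j₁−j₂=3  J−j₁+j₂=1  j₁+j₂+J+1=6
(j₁±m₁, j₂±m₂, J±M) = (1,3,1,1,1,3)
P² = 3/2
sum k=0..1:
  [0] +1/6 = 1/6
  [1] −1/2 = -1/2
S = -1/3
C² = P²·S² = 1/6 ; C = -0.408248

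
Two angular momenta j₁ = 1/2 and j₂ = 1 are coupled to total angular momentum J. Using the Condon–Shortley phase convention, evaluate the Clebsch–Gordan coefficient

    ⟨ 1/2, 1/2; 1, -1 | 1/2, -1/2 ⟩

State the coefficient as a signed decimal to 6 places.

+0.816497  (= +√(2/3))

√[2·1!0!1!/3! · 1!0!0!2!0!1!] = √(2/3)
  +(−1)^0/∏(0,1,0,0,0,1)! = 1  (running 1)
⟨..|..⟩ = √(2/3)·(1) = +0.816497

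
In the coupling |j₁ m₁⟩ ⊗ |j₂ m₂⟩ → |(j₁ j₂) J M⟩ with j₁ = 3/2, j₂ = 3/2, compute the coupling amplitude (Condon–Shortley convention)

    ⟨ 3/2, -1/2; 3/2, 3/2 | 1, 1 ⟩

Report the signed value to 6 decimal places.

+√(3/10) = +0.547723

triangle: 2!*1!*1!/5! = 2/120
(j±m)!: 1!*2!*3!*0!*2!*0! = 24
prefactor² = (2J+1)*Δ*N² = 6/5
  k=2: +1/(2!*0!*0!*1!*1!*0!) = 1/2
Σ = 1/2  ⇒  CG² = 6/5*1/2² = 3/10
CG = +√(3/10) = +0.547723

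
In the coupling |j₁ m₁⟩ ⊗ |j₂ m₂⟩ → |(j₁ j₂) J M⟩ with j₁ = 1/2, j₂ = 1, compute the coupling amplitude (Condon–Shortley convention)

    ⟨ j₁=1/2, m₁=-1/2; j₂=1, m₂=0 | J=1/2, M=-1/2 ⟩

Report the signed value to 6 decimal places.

triangle: 1!*0!*1!/3! = 1/6
(j±m)!: 0!*1!*1!*1!*0!*1! = 1
prefactor² = (2J+1)*Δ*N² = 1/3
  k=1: −1/(1!*0!*0!*0!*0!*1!) = -1
Σ = -1  ⇒  CG² = 1/3*(-1)² = 1/3
CG = −√(1/3) = -0.577350

−√(1/3) = -0.577350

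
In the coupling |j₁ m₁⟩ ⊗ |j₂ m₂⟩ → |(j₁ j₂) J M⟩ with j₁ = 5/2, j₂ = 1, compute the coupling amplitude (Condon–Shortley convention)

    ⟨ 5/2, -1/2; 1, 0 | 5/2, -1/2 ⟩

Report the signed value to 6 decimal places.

-0.169031

j₁+j₂−J=1  J+j₁−j₂=4  J−j₁+j₂=1  j₁+j₂+J+1=7
(j₁±m₁, j₂±m₂, J±M) = (2,3,1,1,2,3)
P² = 144/35
sum k=0..1:
  [0] +1/6 = 1/6
  [1] −1/4 = -1/4
S = -1/12
C² = P²·S² = 1/35 ; C = -0.169031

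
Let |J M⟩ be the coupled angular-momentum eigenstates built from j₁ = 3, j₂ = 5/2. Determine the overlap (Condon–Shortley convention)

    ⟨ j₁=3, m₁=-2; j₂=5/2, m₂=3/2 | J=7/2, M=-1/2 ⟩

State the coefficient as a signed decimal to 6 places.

+0.563436  (= +√(20/63))

j₁+j₂−J=2  J+j₁−j₂=4  J−j₁+j₂=3  j₁+j₂+J+1=10
(j₁±m₁, j₂±m₂, J±M) = (1,5,4,1,3,4)
P² = 9216/35
sum k=1..2:
  [1] −1/144 = -1/144
  [2] +1/24 = 1/24
S = 5/144
C² = P²·S² = 20/63 ; C = +0.563436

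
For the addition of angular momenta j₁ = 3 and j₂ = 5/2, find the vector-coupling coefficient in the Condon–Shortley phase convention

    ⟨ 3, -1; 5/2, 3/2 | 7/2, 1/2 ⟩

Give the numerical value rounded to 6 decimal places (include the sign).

triangle: 2!*4!*3!/10! = 288/3628800
(j±m)!: 2!*4!*4!*1!*4!*3! = 165888
prefactor² = (2J+1)*Δ*N² = 18432/175
  k=1: −1/(1!*1!*3!*3!*1!*0!) = -1/36
  k=2: +1/(2!*0!*2!*2!*2!*1!) = 1/16
Σ = 5/144  ⇒  CG² = 18432/175*5/144² = 8/63
CG = +√(8/63) = +0.356348

+√(8/63) ≈ +0.356348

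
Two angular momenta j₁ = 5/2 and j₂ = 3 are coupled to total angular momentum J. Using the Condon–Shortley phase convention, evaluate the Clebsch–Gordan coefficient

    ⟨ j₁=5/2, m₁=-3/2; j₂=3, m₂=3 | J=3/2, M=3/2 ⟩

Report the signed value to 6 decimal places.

√[4·4!1!2!/8! · 1!4!6!0!3!0!] = √(3456/7)
  +(−1)^4/∏(4,0,0,2,1,0)! = 1/48  (running 1/48)
⟨..|..⟩ = √(3456/7)·(1/48) = +0.462910

+0.462910  (= +√(3/14))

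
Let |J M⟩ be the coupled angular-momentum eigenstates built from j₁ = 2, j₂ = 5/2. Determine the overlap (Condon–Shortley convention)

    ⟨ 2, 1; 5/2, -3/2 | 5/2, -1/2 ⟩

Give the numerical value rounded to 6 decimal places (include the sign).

√[6·2!2!3!/8! · 3!1!1!4!2!3!] = √(216/35)
  +(−1)^0/∏(0,2,1,1,1,2)! = 1/4  (running 1/4)
  +(−1)^1/∏(1,1,0,0,2,3)! = -1/12  (running 1/6)
⟨..|..⟩ = √(216/35)·(1/6) = +0.414039

+0.414039  (= +√(6/35))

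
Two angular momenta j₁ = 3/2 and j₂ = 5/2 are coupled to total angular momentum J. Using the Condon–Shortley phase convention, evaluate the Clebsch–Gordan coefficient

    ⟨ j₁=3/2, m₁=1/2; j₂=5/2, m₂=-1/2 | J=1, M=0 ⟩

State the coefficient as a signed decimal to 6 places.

−√(3/10) ≈ -0.547723

√[3·3!0!2!/6! · 2!1!2!3!1!1!] = √(6/5)
  +(−1)^1/∏(1,2,0,1,0,1)! = -1/2  (running -1/2)
⟨..|..⟩ = √(6/5)·(-1/2) = -0.547723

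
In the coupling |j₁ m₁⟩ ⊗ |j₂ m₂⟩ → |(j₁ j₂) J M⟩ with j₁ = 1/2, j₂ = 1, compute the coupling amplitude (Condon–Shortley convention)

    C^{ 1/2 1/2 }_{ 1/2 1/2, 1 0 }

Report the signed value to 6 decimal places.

+√(1/3) ≈ +0.577350

triangle: 1!*0!*1!/3! = 1/6
(j±m)!: 1!*0!*1!*1!*1!*0! = 1
prefactor² = (2J+1)*Δ*N² = 1/3
  k=0: +1/(0!*1!*0!*1!*0!*0!) = 1
Σ = 1  ⇒  CG² = 1/3*1² = 1/3
CG = +√(1/3) = +0.577350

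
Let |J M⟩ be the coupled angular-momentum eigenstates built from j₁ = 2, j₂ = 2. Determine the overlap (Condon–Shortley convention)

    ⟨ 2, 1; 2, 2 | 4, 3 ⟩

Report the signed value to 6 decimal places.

+√(1/2) = +0.707107

j₁+j₂−J=0  J+j₁−j₂=4  J−j₁+j₂=4  j₁+j₂+J+1=9
(j₁±m₁, j₂±m₂, J±M) = (3,1,4,0,7,1)
P² = 10368
sum k=0..0:
  [0] +1/144 = 1/144
S = 1/144
C² = P²·S² = 1/2 ; C = +0.707107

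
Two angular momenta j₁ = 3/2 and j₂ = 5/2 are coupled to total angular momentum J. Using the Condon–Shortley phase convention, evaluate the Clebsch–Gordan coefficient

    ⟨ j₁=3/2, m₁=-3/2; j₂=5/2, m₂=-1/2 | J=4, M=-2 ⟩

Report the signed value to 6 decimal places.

√[9·0!3!5!/9! · 0!3!2!3!2!6!] = √(12960/7)
  +(−1)^0/∏(0,0,3,2,0,3)! = 1/72  (running 1/72)
⟨..|..⟩ = √(12960/7)·(1/72) = +0.597614

+0.597614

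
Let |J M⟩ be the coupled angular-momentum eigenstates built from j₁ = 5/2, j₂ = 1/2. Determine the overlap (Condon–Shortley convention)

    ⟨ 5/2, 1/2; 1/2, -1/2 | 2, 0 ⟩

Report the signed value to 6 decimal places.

+0.707107

triangle: 1!×4!×0!/6! = 24/720
(j±m)!: 3!×2!×0!×1!×2!×2! = 48
prefactor² = (2J+1)×Δ×N² = 8
  k=0: +1/(0!×1!×2!×0!×2!×0!) = 1/4
Σ = 1/4  ⇒  CG² = 8×1/4² = 1/2
CG = +√(1/2) = +0.707107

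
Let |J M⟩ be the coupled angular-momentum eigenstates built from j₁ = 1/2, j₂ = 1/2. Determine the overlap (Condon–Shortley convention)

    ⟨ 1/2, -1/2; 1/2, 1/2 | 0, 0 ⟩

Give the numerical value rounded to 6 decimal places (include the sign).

j₁+j₂−J=1  J+j₁−j₂=0  J−j₁+j₂=0  j₁+j₂+J+1=2
(j₁±m₁, j₂±m₂, J±M) = (0,1,1,0,0,0)
P² = 1/2
sum k=1..1:
  [1] −1/1 = -1
S = -1
C² = P²·S² = 1/2 ; C = -0.707107

−√(1/2) ≈ -0.707107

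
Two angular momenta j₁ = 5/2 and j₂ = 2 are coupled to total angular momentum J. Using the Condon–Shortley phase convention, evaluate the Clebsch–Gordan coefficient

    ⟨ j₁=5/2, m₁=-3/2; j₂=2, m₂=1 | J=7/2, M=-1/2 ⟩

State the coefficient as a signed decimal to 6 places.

-0.619780

√[8·1!4!3!/9! · 1!4!3!1!3!4!] = √(2304/35)
  +(−1)^0/∏(0,1,4,3,0,0)! = 1/144  (running 1/144)
  +(−1)^1/∏(1,0,3,2,1,1)! = -1/12  (running -11/144)
⟨..|..⟩ = √(2304/35)·(-11/144) = -0.619780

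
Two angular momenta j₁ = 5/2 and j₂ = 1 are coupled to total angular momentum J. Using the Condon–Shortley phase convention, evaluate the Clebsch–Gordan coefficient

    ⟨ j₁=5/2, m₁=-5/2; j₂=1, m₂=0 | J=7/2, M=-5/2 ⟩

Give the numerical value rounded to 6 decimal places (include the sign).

+√(2/7) = +0.534522

triangle: 0!×5!×2!/8! = 240/40320
(j±m)!: 0!×5!×1!×1!×1!×6! = 86400
prefactor² = (2J+1)×Δ×N² = 28800/7
  k=0: +1/(0!×0!×5!×1!×0!×1!) = 1/120
Σ = 1/120  ⇒  CG² = 28800/7×1/120² = 2/7
CG = +√(2/7) = +0.534522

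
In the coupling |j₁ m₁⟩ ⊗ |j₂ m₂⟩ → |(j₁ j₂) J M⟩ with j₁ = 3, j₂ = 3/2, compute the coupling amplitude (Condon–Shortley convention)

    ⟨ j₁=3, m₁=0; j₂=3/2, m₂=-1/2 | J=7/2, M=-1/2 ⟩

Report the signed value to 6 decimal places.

j₁+j₂−J=1  J+j₁−j₂=5  J−j₁+j₂=2  j₁+j₂+J+1=9
(j₁±m₁, j₂±m₂, J±M) = (3,3,1,2,3,4)
P² = 384/7
sum k=0..1:
  [0] +1/12 = 1/12
  [1] −1/24 = -1/24
S = 1/24
C² = P²·S² = 2/21 ; C = +0.308607

+√(2/21) ≈ +0.308607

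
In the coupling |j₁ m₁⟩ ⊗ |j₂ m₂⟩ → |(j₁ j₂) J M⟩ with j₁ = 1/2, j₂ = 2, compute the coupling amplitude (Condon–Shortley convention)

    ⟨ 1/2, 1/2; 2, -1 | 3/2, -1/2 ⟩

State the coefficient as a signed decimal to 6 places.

triangle: 1!×0!×3!/5! = 6/120
(j±m)!: 1!×0!×1!×3!×1!×2! = 12
prefactor² = (2J+1)×Δ×N² = 12/5
  k=0: +1/(0!×1!×0!×1!×0!×2!) = 1/2
Σ = 1/2  ⇒  CG² = 12/5×1/2² = 3/5
CG = +√(3/5) = +0.774597

+0.774597  (= +√(3/5))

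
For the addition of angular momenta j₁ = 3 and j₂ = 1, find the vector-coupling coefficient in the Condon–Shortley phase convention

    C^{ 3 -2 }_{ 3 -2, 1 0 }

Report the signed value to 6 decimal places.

triangle: 1!×5!×1!/8! = 120/40320
(j±m)!: 1!×5!×1!×1!×1!×5! = 14400
prefactor² = (2J+1)×Δ×N² = 300
  k=0: +1/(0!×1!×5!×1!×0!×0!) = 1/120
  k=1: −1/(1!×0!×4!×0!×1!×1!) = -1/24
Σ = -1/30  ⇒  CG² = 300×(-1/30)² = 1/3
CG = −√(1/3) = -0.577350

−√(1/3) ≈ -0.577350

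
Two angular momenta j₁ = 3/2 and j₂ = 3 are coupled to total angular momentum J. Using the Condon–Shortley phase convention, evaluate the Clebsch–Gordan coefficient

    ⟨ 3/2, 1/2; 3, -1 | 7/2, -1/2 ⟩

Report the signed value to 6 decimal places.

j₁+j₂−J=1  J+j₁−j₂=2  J−j₁+j₂=5  j₁+j₂+J+1=9
(j₁±m₁, j₂±m₂, J±M) = (2,1,2,4,3,4)
P² = 512/7
sum k=0..1:
  [0] +1/12 = 1/12
  [1] −1/48 = -1/48
S = 1/16
C² = P²·S² = 2/7 ; C = +0.534522

+√(2/7) = +0.534522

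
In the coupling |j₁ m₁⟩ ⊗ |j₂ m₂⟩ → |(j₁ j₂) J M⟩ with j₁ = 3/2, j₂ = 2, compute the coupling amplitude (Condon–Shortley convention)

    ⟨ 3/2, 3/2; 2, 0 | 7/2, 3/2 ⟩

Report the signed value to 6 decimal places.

+√(2/7) ≈ +0.534522

j₁+j₂−J=0  J+j₁−j₂=3  J−j₁+j₂=4  j₁+j₂+J+1=8
(j₁±m₁, j₂±m₂, J±M) = (3,0,2,2,5,2)
P² = 1152/7
sum k=0..0:
  [0] +1/24 = 1/24
S = 1/24
C² = P²·S² = 2/7 ; C = +0.534522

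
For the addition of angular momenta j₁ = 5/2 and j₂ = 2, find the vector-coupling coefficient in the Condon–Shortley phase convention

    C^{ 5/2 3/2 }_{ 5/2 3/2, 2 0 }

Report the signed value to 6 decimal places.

j₁+j₂−J=2  J+j₁−j₂=3  J−j₁+j₂=2  j₁+j₂+J+1=8
(j₁±m₁, j₂±m₂, J±M) = (4,1,2,2,4,1)
P² = 288/35
sum k=0..1:
  [0] +1/8 = 1/8
  [1] −1/6 = -1/6
S = -1/24
C² = P²·S² = 1/70 ; C = -0.119523

−√(1/70) = -0.119523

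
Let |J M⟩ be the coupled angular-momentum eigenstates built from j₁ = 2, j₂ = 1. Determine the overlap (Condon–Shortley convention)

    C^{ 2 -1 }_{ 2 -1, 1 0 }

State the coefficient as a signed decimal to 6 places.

-0.408248

triangle: 1!*3!*1!/6! = 6/720
(j±m)!: 1!*3!*1!*1!*1!*3! = 36
prefactor² = (2J+1)*Δ*N² = 3/2
  k=0: +1/(0!*1!*3!*1!*0!*0!) = 1/6
  k=1: −1/(1!*0!*2!*0!*1!*1!) = -1/2
Σ = -1/3  ⇒  CG² = 3/2*(-1/3)² = 1/6
CG = −√(1/6) = -0.408248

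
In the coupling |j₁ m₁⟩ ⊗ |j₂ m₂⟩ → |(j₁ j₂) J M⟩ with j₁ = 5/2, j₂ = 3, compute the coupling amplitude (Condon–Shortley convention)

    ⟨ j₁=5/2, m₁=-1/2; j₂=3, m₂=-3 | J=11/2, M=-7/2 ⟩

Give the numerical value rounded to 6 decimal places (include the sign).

+√(2/11) ≈ +0.426401

√[12·0!5!6!/12! · 2!3!0!6!2!9!] = √(149299200/11)
  +(−1)^0/∏(0,0,3,0,2,6)! = 1/8640  (running 1/8640)
⟨..|..⟩ = √(149299200/11)·(1/8640) = +0.426401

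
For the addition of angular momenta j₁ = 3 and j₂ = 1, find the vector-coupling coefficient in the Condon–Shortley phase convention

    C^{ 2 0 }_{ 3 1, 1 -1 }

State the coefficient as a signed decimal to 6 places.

+0.534522

j₁+j₂−J=2  J+j₁−j₂=4  J−j₁+j₂=0  j₁+j₂+J+1=7
(j₁±m₁, j₂±m₂, J±M) = (4,2,0,2,2,2)
P² = 128/7
sum k=0..0:
  [0] +1/8 = 1/8
S = 1/8
C² = P²·S² = 2/7 ; C = +0.534522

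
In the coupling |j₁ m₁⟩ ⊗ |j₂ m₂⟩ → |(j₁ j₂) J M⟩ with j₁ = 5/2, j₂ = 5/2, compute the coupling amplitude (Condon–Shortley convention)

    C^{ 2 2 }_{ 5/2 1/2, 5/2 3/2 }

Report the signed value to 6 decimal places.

triangle: 3!·2!·2!/8! = 24/40320
(j±m)!: 3!·2!·4!·1!·4!·0! = 6912
prefactor² = (2J+1)·Δ·N² = 144/7
  k=2: +1/(2!·1!·0!·2!·2!·0!) = 1/8
Σ = 1/8  ⇒  CG² = 144/7·1/8² = 9/28
CG = +√(9/28) = +0.566947

+0.566947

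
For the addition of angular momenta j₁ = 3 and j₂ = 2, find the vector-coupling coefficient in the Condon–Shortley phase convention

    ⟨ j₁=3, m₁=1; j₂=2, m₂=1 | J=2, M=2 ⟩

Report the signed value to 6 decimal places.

j₁+j₂−J=3  J+j₁−j₂=3  J−j₁+j₂=1  j₁+j₂+J+1=8
(j₁±m₁, j₂±m₂, J±M) = (4,2,3,1,4,0)
P² = 216/7
sum k=2..2:
  [2] +1/12 = 1/12
S = 1/12
C² = P²·S² = 3/14 ; C = +0.462910

+√(3/14) ≈ +0.462910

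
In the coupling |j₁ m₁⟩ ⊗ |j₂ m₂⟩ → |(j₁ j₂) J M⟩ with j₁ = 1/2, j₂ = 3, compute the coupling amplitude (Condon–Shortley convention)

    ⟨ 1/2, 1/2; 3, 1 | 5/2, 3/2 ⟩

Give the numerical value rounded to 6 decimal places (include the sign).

j₁+j₂−J=1  J+j₁−j₂=0  J−j₁+j₂=5  j₁+j₂+J+1=7
(j₁±m₁, j₂±m₂, J±M) = (1,0,4,2,4,1)
P² = 1152/7
sum k=0..0:
  [0] +1/24 = 1/24
S = 1/24
C² = P²·S² = 2/7 ; C = +0.534522

+0.534522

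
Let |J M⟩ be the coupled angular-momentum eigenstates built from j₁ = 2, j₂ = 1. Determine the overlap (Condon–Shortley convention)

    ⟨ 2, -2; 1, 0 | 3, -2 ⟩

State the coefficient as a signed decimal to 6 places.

+0.577350

j₁+j₂−J=0  J+j₁−j₂=4  J−j₁+j₂=2  j₁+j₂+J+1=7
(j₁±m₁, j₂±m₂, J±M) = (0,4,1,1,1,5)
P² = 192
sum k=0..0:
  [0] +1/24 = 1/24
S = 1/24
C² = P²·S² = 1/3 ; C = +0.577350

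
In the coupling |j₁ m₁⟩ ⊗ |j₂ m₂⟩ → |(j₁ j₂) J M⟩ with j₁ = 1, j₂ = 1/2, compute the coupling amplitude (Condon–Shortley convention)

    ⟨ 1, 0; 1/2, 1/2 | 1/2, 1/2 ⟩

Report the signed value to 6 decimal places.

-0.577350

triangle: 1!·1!·0!/3! = 1/6
(j±m)!: 1!·1!·1!·0!·1!·0! = 1
prefactor² = (2J+1)·Δ·N² = 1/3
  k=1: −1/(1!·0!·0!·0!·1!·0!) = -1
Σ = -1  ⇒  CG² = 1/3·(-1)² = 1/3
CG = −√(1/3) = -0.577350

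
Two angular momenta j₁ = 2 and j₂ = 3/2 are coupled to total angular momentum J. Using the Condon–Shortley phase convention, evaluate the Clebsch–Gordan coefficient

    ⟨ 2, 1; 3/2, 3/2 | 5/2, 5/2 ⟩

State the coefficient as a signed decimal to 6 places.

−√(3/7) = -0.654654

√[6·1!3!2!/7! · 3!1!3!0!5!0!] = √(432/7)
  +(−1)^1/∏(1,0,0,2,3,0)! = -1/12  (running -1/12)
⟨..|..⟩ = √(432/7)·(-1/12) = -0.654654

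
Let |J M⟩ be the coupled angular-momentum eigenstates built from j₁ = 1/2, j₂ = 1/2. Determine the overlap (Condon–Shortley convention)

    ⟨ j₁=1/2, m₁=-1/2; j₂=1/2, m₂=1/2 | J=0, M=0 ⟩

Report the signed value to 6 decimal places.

j₁+j₂−J=1  J+j₁−j₂=0  J−j₁+j₂=0  j₁+j₂+J+1=2
(j₁±m₁, j₂±m₂, J±M) = (0,1,1,0,0,0)
P² = 1/2
sum k=1..1:
  [1] −1/1 = -1
S = -1
C² = P²·S² = 1/2 ; C = -0.707107

-0.707107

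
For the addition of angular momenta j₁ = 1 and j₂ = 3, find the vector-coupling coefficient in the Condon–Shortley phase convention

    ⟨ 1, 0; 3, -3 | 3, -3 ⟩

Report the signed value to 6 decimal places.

+0.866025  (= +√(3/4))

j₁+j₂−J=1  J+j₁−j₂=1  J−j₁+j₂=5  j₁+j₂+J+1=8
(j₁±m₁, j₂±m₂, J±M) = (1,1,0,6,0,6)
P² = 10800
sum k=0..0:
  [0] +1/120 = 1/120
S = 1/120
C² = P²·S² = 3/4 ; C = +0.866025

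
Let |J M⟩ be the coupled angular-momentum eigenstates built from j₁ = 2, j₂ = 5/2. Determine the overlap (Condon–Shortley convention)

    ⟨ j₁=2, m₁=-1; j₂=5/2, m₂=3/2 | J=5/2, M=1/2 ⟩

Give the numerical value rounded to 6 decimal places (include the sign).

+0.414039

j₁+j₂−J=2  J+j₁−j₂=2  J−j₁+j₂=3  j₁+j₂+J+1=8
(j₁±m₁, j₂±m₂, J±M) = (1,3,4,1,3,2)
P² = 216/35
sum k=1..2:
  [1] −1/12 = -1/12
  [2] +1/4 = 1/4
S = 1/6
C² = P²·S² = 6/35 ; C = +0.414039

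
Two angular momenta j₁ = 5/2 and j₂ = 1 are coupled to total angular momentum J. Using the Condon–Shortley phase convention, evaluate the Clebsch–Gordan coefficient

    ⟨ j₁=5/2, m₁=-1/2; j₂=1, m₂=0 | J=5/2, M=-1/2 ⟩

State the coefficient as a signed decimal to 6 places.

√[6·1!4!1!/7! · 2!3!1!1!2!3!] = √(144/35)
  +(−1)^0/∏(0,1,3,1,1,0)! = 1/6  (running 1/6)
  +(−1)^1/∏(1,0,2,0,2,1)! = -1/4  (running -1/12)
⟨..|..⟩ = √(144/35)·(-1/12) = -0.169031

-0.169031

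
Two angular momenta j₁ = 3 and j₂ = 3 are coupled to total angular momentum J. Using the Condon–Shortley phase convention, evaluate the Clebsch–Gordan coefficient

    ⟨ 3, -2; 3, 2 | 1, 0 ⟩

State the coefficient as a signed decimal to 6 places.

+√(1/7) = +0.377964

j₁+j₂−J=5  J+j₁−j₂=1  J−j₁+j₂=1  j₁+j₂+J+1=8
(j₁±m₁, j₂±m₂, J±M) = (1,5,5,1,1,1)
P² = 900/7
sum k=4..5:
  [4] +1/24 = 1/24
  [5] −1/120 = -1/120
S = 1/30
C² = P²·S² = 1/7 ; C = +0.377964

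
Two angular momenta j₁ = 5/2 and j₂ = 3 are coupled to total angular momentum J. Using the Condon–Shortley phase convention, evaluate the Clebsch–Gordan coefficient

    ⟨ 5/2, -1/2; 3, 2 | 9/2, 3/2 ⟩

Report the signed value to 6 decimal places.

−√(169/462) ≈ -0.604815

√[10·1!4!5!/11! · 2!3!5!1!6!3!] = √(345600/77)
  +(−1)^0/∏(0,1,3,5,1,0)! = 1/720  (running 1/720)
  +(−1)^1/∏(1,0,2,4,2,1)! = -1/96  (running -13/1440)
⟨..|..⟩ = √(345600/77)·(-13/1440) = -0.604815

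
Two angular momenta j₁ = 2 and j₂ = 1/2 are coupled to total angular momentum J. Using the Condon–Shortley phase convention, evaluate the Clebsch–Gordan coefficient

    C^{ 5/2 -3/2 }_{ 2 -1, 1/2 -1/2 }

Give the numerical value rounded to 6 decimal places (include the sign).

+0.894427  (= +√(4/5))

triangle: 0!·4!·1!/6! = 24/720
(j±m)!: 1!·3!·0!·1!·1!·4! = 144
prefactor² = (2J+1)·Δ·N² = 144/5
  k=0: +1/(0!·0!·3!·0!·1!·1!) = 1/6
Σ = 1/6  ⇒  CG² = 144/5·1/6² = 4/5
CG = +√(4/5) = +0.894427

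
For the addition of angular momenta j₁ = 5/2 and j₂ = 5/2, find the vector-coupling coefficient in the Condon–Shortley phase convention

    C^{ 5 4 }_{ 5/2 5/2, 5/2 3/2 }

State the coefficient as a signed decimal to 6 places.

triangle: 0!·5!·5!/11! = 14400/39916800
(j±m)!: 5!·0!·4!·1!·9!·1! = 1045094400
prefactor² = (2J+1)·Δ·N² = 4147200
  k=0: +1/(0!·0!·0!·4!·5!·1!) = 1/2880
Σ = 1/2880  ⇒  CG² = 4147200·1/2880² = 1/2
CG = +√(1/2) = +0.707107

+0.707107  (= +√(1/2))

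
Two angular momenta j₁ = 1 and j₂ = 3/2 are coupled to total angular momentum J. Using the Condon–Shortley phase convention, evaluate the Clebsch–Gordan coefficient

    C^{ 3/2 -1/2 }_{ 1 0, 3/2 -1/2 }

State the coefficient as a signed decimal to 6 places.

+√(1/15) ≈ +0.258199

j₁+j₂−J=1  J+j₁−j₂=1  J−j₁+j₂=2  j₁+j₂+J+1=5
(j₁±m₁, j₂±m₂, J±M) = (1,1,1,2,1,2)
P² = 4/15
sum k=0..1:
  [0] +1/1 = 1
  [1] −1/2 = -1/2
S = 1/2
C² = P²·S² = 1/15 ; C = +0.258199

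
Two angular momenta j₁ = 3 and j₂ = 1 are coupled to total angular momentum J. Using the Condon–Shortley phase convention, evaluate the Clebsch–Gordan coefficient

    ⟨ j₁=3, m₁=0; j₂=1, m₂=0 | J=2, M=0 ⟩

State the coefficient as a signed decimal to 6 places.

triangle: 2!·4!·0!/7! = 48/5040
(j±m)!: 3!·3!·1!·1!·2!·2! = 144
prefactor² = (2J+1)·Δ·N² = 48/7
  k=1: −1/(1!·1!·2!·0!·2!·0!) = -1/4
Σ = -1/4  ⇒  CG² = 48/7·(-1/4)² = 3/7
CG = −√(3/7) = -0.654654

−√(3/7) ≈ -0.654654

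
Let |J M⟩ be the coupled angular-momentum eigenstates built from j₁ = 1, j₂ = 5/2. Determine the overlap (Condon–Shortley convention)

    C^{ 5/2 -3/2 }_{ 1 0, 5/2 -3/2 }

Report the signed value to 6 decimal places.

triangle: 1!·1!·4!/7! = 24/5040
(j±m)!: 1!·1!·1!·4!·1!·4! = 576
prefactor² = (2J+1)·Δ·N² = 576/35
  k=0: +1/(0!·1!·1!·1!·0!·3!) = 1/6
  k=1: −1/(1!·0!·0!·0!·1!·4!) = -1/24
Σ = 1/8  ⇒  CG² = 576/35·1/8² = 9/35
CG = +√(9/35) = +0.507093

+√(9/35) = +0.507093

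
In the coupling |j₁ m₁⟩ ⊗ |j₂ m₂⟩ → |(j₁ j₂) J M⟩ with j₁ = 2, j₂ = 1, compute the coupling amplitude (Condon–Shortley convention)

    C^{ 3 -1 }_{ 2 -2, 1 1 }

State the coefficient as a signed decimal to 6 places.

j₁+j₂−J=0  J+j₁−j₂=4  J−j₁+j₂=2  j₁+j₂+J+1=7
(j₁±m₁, j₂±m₂, J±M) = (0,4,2,0,2,4)
P² = 768/5
sum k=0..0:
  [0] +1/48 = 1/48
S = 1/48
C² = P²·S² = 1/15 ; C = +0.258199

+0.258199  (= +√(1/15))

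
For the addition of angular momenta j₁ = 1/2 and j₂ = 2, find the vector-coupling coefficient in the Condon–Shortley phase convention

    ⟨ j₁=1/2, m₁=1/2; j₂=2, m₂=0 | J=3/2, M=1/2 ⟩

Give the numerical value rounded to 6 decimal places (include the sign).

triangle: 1!×0!×3!/5! = 6/120
(j±m)!: 1!×0!×2!×2!×2!×1! = 8
prefactor² = (2J+1)×Δ×N² = 8/5
  k=0: +1/(0!×1!×0!×2!×0!×1!) = 1/2
Σ = 1/2  ⇒  CG² = 8/5×1/2² = 2/5
CG = +√(2/5) = +0.632456

+0.632456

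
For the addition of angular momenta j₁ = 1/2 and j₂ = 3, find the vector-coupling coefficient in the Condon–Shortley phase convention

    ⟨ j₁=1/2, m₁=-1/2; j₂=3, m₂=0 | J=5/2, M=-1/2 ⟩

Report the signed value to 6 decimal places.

-0.654654

triangle: 1!*0!*5!/7! = 120/5040
(j±m)!: 0!*1!*3!*3!*2!*3! = 432
prefactor² = (2J+1)*Δ*N² = 432/7
  k=1: −1/(1!*0!*0!*2!*0!*3!) = -1/12
Σ = -1/12  ⇒  CG² = 432/7*(-1/12)² = 3/7
CG = −√(3/7) = -0.654654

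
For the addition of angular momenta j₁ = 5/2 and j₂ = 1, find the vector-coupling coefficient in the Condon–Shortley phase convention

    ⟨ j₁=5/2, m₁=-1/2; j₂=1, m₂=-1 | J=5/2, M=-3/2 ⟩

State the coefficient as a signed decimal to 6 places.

+√(16/35) ≈ +0.676123

triangle: 1!×4!×1!/7! = 24/5040
(j±m)!: 2!×3!×0!×2!×1!×4! = 576
prefactor² = (2J+1)×Δ×N² = 576/35
  k=0: +1/(0!×1!×3!×0!×1!×1!) = 1/6
Σ = 1/6  ⇒  CG² = 576/35×1/6² = 16/35
CG = +√(16/35) = +0.676123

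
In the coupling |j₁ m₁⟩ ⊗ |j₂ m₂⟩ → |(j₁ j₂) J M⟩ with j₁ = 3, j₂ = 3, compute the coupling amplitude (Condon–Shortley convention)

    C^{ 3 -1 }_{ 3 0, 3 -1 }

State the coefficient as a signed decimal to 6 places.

-0.408248

j₁+j₂−J=3  J+j₁−j₂=3  J−j₁+j₂=3  j₁+j₂+J+1=10
(j₁±m₁, j₂±m₂, J±M) = (3,3,2,4,2,4)
P² = 864/25
sum k=0..2:
  [0] +1/72 = 1/72
  [1] −1/8 = -1/8
  [2] +1/24 = 1/24
S = -5/72
C² = P²·S² = 1/6 ; C = -0.408248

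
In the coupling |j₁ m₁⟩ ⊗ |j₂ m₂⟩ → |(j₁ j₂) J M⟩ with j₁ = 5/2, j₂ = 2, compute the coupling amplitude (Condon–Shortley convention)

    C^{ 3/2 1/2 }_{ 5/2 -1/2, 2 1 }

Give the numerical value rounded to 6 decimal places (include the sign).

√[4·3!2!1!/7! · 2!3!3!1!2!1!] = √(48/35)
  +(−1)^2/∏(2,1,1,1,1,0)! = 1/2  (running 1/2)
  +(−1)^3/∏(3,0,0,0,2,1)! = -1/12  (running 5/12)
⟨..|..⟩ = √(48/35)·(5/12) = +0.487950

+√(5/21) ≈ +0.487950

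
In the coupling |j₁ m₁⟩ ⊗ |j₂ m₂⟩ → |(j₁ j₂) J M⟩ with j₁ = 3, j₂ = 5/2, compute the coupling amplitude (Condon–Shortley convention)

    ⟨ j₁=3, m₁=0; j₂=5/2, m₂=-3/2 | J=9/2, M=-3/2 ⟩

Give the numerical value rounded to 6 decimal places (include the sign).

j₁+j₂−J=1  J+j₁−j₂=5  J−j₁+j₂=4  j₁+j₂+J+1=11
(j₁±m₁, j₂±m₂, J±M) = (3,3,1,4,3,6)
P² = 207360/77
sum k=0..1:
  [0] +1/72 = 1/72
  [1] −1/288 = -1/288
S = 1/96
C² = P²·S² = 45/154 ; C = +0.540562

+0.540562  (= +√(45/154))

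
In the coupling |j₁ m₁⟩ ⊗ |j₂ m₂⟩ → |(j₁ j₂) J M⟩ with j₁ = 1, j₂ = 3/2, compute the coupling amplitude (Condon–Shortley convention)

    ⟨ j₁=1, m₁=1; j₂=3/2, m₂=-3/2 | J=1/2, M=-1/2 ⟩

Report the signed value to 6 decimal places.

j₁+j₂−J=2  J+j₁−j₂=0  J−j₁+j₂=1  j₁+j₂+J+1=4
(j₁±m₁, j₂±m₂, J±M) = (2,0,0,3,0,1)
P² = 2
sum k=0..0:
  [0] +1/2 = 1/2
S = 1/2
C² = P²·S² = 1/2 ; C = +0.707107

+0.707107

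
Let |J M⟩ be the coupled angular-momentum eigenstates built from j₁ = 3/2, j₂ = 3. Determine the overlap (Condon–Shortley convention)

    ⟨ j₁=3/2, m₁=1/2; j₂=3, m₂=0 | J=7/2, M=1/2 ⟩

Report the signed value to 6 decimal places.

j₁+j₂−J=1  J+j₁−j₂=2  J−j₁+j₂=5  j₁+j₂+J+1=9
(j₁±m₁, j₂±m₂, J±M) = (2,1,3,3,4,3)
P² = 384/7
sum k=0..1:
  [0] +1/12 = 1/12
  [1] −1/24 = -1/24
S = 1/24
C² = P²·S² = 2/21 ; C = +0.308607

+0.308607  (= +√(2/21))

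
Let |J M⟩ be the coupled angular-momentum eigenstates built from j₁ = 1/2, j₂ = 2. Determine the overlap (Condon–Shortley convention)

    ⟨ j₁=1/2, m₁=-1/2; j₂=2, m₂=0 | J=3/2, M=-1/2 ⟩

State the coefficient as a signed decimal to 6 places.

triangle: 1!·0!·3!/5! = 6/120
(j±m)!: 0!·1!·2!·2!·1!·2! = 8
prefactor² = (2J+1)·Δ·N² = 8/5
  k=1: −1/(1!·0!·0!·1!·0!·2!) = -1/2
Σ = -1/2  ⇒  CG² = 8/5·(-1/2)² = 2/5
CG = −√(2/5) = -0.632456

-0.632456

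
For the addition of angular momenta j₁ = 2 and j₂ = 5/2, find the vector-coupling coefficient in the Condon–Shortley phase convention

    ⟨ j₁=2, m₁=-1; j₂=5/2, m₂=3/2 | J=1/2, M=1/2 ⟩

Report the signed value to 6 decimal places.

-0.516398  (= −√(4/15))

√[2·4!0!1!/6! · 1!3!4!1!1!0!] = √(48/5)
  +(−1)^3/∏(3,1,0,1,0,0)! = -1/6  (running -1/6)
⟨..|..⟩ = √(48/5)·(-1/6) = -0.516398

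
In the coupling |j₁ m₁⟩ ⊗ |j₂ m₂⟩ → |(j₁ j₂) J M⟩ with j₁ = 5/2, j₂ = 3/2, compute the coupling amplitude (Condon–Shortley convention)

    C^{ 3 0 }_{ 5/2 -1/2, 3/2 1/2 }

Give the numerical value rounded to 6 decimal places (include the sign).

−√(1/5) = -0.447214

j₁+j₂−J=1  J+j₁−j₂=4  J−j₁+j₂=2  j₁+j₂+J+1=8
(j₁±m₁, j₂±m₂, J±M) = (2,3,2,1,3,3)
P² = 36/5
sum k=0..1:
  [0] +1/12 = 1/12
  [1] −1/4 = -1/4
S = -1/6
C² = P²·S² = 1/5 ; C = -0.447214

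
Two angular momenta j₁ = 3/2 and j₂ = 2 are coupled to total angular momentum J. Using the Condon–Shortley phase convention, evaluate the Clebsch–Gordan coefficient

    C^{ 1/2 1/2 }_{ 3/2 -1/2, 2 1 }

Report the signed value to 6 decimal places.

+√(3/10) = +0.547723

j₁+j₂−J=3  J+j₁−j₂=0  J−j₁+j₂=1  j₁+j₂+J+1=5
(j₁±m₁, j₂±m₂, J±M) = (1,2,3,1,1,0)
P² = 6/5
sum k=2..2:
  [2] +1/2 = 1/2
S = 1/2
C² = P²·S² = 3/10 ; C = +0.547723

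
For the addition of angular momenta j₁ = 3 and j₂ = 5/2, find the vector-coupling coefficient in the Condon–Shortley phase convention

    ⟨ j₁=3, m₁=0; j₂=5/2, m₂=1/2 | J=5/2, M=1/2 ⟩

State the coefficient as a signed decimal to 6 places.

+√(8/105) = +0.276026

j₁+j₂−J=3  J+j₁−j₂=3  J−j₁+j₂=2  j₁+j₂+J+1=9
(j₁±m₁, j₂±m₂, J±M) = (3,3,3,2,3,2)
P² = 216/35
sum k=1..3:
  [1] −1/8 = -1/8
  [2] +1/4 = 1/4
  [3] −1/72 = -1/72
S = 1/9
C² = P²·S² = 8/105 ; C = +0.276026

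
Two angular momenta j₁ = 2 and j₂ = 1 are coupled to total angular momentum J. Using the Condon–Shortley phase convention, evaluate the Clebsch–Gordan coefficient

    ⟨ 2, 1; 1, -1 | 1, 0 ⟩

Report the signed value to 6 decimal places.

+√(3/10) ≈ +0.547723

triangle: 2!*2!*0!/5! = 4/120
(j±m)!: 3!*1!*0!*2!*1!*1! = 12
prefactor² = (2J+1)*Δ*N² = 6/5
  k=0: +1/(0!*2!*1!*0!*1!*0!) = 1/2
Σ = 1/2  ⇒  CG² = 6/5*1/2² = 3/10
CG = +√(3/10) = +0.547723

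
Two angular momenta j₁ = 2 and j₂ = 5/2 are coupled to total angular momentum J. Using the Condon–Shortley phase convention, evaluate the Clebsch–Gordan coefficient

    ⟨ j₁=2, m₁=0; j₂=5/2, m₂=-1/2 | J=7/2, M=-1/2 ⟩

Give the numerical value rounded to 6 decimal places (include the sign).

+√(4/105) ≈ +0.195180

√[8·1!3!4!/9! · 2!2!2!3!3!4!] = √(768/35)
  +(−1)^0/∏(0,1,2,2,1,2)! = 1/8  (running 1/8)
  +(−1)^1/∏(1,0,1,1,2,3)! = -1/12  (running 1/24)
⟨..|..⟩ = √(768/35)·(1/24) = +0.195180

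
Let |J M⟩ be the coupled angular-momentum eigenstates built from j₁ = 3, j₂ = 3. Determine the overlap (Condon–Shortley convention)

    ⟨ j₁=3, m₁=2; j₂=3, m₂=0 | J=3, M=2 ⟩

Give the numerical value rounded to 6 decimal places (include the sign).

−√(1/6) ≈ -0.408248

triangle: 3!·3!·3!/10! = 216/3628800
(j±m)!: 5!·1!·3!·3!·5!·1! = 518400
prefactor² = (2J+1)·Δ·N² = 216
  k=0: +1/(0!·3!·1!·3!·2!·0!) = 1/72
  k=1: −1/(1!·2!·0!·2!·3!·1!) = -1/24
Σ = -1/36  ⇒  CG² = 216·(-1/36)² = 1/6
CG = −√(1/6) = -0.408248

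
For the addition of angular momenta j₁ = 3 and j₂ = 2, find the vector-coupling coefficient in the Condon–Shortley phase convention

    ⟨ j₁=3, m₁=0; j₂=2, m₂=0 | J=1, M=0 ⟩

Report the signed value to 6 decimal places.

+√(9/35) = +0.507093

triangle: 4!×2!×0!/7! = 48/5040
(j±m)!: 3!×3!×2!×2!×1!×1! = 144
prefactor² = (2J+1)×Δ×N² = 144/35
  k=2: +1/(2!×2!×1!×0!×1!×0!) = 1/4
Σ = 1/4  ⇒  CG² = 144/35×1/4² = 9/35
CG = +√(9/35) = +0.507093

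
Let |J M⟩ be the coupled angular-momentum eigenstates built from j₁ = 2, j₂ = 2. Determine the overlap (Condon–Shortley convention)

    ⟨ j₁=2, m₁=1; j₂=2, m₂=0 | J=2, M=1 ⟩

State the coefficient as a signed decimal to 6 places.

−√(1/14) ≈ -0.267261

triangle: 2!×2!×2!/7! = 8/5040
(j±m)!: 3!×1!×2!×2!×3!×1! = 144
prefactor² = (2J+1)×Δ×N² = 8/7
  k=0: +1/(0!×2!×1!×2!×1!×0!) = 1/4
  k=1: −1/(1!×1!×0!×1!×2!×1!) = -1/2
Σ = -1/4  ⇒  CG² = 8/7×(-1/4)² = 1/14
CG = −√(1/14) = -0.267261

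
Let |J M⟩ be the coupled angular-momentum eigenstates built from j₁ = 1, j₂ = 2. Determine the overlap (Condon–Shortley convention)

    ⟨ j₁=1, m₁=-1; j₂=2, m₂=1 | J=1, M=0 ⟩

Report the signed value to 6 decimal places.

√[3·2!0!2!/5! · 0!2!3!1!1!1!] = √(6/5)
  +(−1)^2/∏(2,0,0,1,0,1)! = 1/2  (running 1/2)
⟨..|..⟩ = √(6/5)·(1/2) = +0.547723

+√(3/10) = +0.547723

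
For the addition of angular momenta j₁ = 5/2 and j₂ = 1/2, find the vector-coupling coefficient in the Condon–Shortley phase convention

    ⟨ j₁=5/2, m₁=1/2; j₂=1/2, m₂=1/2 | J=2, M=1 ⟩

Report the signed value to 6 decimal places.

√[5·1!4!0!/6! · 3!2!1!0!3!1!] = √(12)
  +(−1)^1/∏(1,0,1,0,3,0)! = -1/6  (running -1/6)
⟨..|..⟩ = √(12)·(-1/6) = -0.577350

-0.577350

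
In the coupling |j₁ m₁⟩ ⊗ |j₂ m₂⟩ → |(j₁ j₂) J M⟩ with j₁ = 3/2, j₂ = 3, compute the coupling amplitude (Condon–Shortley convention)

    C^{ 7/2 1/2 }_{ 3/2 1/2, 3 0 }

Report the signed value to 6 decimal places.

√[8·1!2!5!/9! · 2!1!3!3!4!3!] = √(384/7)
  +(−1)^0/∏(0,1,1,3,1,2)! = 1/12  (running 1/12)
  +(−1)^1/∏(1,0,0,2,2,3)! = -1/24  (running 1/24)
⟨..|..⟩ = √(384/7)·(1/24) = +0.308607

+0.308607  (= +√(2/21))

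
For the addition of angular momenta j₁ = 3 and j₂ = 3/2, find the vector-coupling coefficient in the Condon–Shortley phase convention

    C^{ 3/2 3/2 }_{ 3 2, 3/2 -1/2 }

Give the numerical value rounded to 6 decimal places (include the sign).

j₁+j₂−J=3  J+j₁−j₂=3  J−j₁+j₂=0  j₁+j₂+J+1=7
(j₁±m₁, j₂±m₂, J±M) = (5,1,1,2,3,0)
P² = 288/7
sum k=1..1:
  [1] −1/12 = -1/12
S = -1/12
C² = P²·S² = 2/7 ; C = -0.534522

−√(2/7) ≈ -0.534522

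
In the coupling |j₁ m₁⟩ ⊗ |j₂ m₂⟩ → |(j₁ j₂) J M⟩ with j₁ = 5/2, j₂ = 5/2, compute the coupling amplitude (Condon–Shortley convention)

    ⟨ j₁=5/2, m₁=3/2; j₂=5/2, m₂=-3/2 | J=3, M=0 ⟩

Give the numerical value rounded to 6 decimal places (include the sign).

√[7·2!3!3!/9! · 4!1!1!4!3!3!] = √(144/5)
  +(−1)^0/∏(0,2,1,1,2,2)! = 1/8  (running 1/8)
  +(−1)^1/∏(1,1,0,0,3,3)! = -1/36  (running 7/72)
⟨..|..⟩ = √(144/5)·(7/72) = +0.521749

+0.521749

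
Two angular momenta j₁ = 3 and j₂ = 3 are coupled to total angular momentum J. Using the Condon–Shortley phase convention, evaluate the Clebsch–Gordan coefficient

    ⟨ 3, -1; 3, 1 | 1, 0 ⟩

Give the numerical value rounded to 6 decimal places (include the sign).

√[3·5!1!1!/8! · 2!4!4!2!1!1!] = √(144/7)
  +(−1)^3/∏(3,2,1,1,0,0)! = -1/12  (running -1/12)
  +(−1)^4/∏(4,1,0,0,1,1)! = 1/24  (running -1/24)
⟨..|..⟩ = √(144/7)·(-1/24) = -0.188982

−√(1/28) ≈ -0.188982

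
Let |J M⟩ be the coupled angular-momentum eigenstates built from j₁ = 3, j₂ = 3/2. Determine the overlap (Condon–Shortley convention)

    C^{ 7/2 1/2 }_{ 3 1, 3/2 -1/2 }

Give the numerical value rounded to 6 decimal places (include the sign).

triangle: 1!*5!*2!/9! = 240/362880
(j±m)!: 4!*2!*1!*2!*4!*3! = 13824
prefactor² = (2J+1)*Δ*N² = 512/7
  k=0: +1/(0!*1!*2!*1!*3!*1!) = 1/12
  k=1: −1/(1!*0!*1!*0!*4!*2!) = -1/48
Σ = 1/16  ⇒  CG² = 512/7*1/16² = 2/7
CG = +√(2/7) = +0.534522

+0.534522  (= +√(2/7))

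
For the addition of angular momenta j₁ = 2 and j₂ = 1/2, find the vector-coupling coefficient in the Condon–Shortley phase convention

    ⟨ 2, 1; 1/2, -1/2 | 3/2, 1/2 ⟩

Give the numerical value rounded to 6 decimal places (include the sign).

+√(3/5) ≈ +0.774597

j₁+j₂−J=1  J+j₁−j₂=3  J−j₁+j₂=0  j₁+j₂+J+1=5
(j₁±m₁, j₂±m₂, J±M) = (3,1,0,1,2,1)
P² = 12/5
sum k=0..0:
  [0] +1/2 = 1/2
S = 1/2
C² = P²·S² = 3/5 ; C = +0.774597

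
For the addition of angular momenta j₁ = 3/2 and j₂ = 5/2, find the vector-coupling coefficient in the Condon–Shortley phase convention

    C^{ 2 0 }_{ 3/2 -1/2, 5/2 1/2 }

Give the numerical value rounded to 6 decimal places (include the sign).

j₁+j₂−J=2  J+j₁−j₂=1  J−j₁+j₂=3  j₁+j₂+J+1=7
(j₁±m₁, j₂±m₂, J±M) = (1,2,3,2,2,2)
P² = 8/7
sum k=1..2:
  [1] −1/2 = -1/2
  [2] +1/4 = 1/4
S = -1/4
C² = P²·S² = 1/14 ; C = -0.267261

−√(1/14) = -0.267261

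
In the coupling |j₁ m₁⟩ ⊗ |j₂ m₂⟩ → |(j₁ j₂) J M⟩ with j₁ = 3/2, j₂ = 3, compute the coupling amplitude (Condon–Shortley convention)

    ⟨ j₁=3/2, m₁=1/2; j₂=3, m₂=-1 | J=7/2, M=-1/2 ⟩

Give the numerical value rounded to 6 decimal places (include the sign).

triangle: 1!×2!×5!/9! = 240/362880
(j±m)!: 2!×1!×2!×4!×3!×4! = 13824
prefactor² = (2J+1)×Δ×N² = 512/7
  k=0: +1/(0!×1!×1!×2!×1!×3!) = 1/12
  k=1: −1/(1!×0!×0!×1!×2!×4!) = -1/48
Σ = 1/16  ⇒  CG² = 512/7×1/16² = 2/7
CG = +√(2/7) = +0.534522

+0.534522  (= +√(2/7))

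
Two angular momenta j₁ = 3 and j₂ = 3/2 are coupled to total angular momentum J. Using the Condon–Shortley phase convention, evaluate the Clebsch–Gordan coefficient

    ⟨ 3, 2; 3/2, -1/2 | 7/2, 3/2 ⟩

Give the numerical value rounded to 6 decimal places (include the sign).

+0.654654  (= +√(3/7))

j₁+j₂−J=1  J+j₁−j₂=5  J−j₁+j₂=2  j₁+j₂+J+1=9
(j₁±m₁, j₂±m₂, J±M) = (5,1,1,2,5,2)
P² = 6400/21
sum k=0..1:
  [0] +1/24 = 1/24
  [1] −1/240 = -1/240
S = 3/80
C² = P²·S² = 3/7 ; C = +0.654654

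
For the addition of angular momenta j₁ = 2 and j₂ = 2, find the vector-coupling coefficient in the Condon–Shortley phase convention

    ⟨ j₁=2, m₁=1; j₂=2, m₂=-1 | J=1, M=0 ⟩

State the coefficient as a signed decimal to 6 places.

√[3·3!1!1!/6! · 3!1!1!3!1!1!] = √(9/10)
  +(−1)^0/∏(0,3,1,1,0,0)! = 1/6  (running 1/6)
  +(−1)^1/∏(1,2,0,0,1,1)! = -1/2  (running -1/3)
⟨..|..⟩ = √(9/10)·(-1/3) = -0.316228

−√(1/10) ≈ -0.316228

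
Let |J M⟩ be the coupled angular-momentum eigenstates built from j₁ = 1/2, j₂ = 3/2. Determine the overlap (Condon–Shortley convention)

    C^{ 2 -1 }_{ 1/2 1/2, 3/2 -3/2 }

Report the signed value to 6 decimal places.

triangle: 0!*1!*3!/5! = 6/120
(j±m)!: 1!*0!*0!*3!*1!*3! = 36
prefactor² = (2J+1)*Δ*N² = 9
  k=0: +1/(0!*0!*0!*0!*1!*3!) = 1/6
Σ = 1/6  ⇒  CG² = 9*1/6² = 1/4
CG = +√(1/4) = +0.500000

+0.500000  (= +√(1/4))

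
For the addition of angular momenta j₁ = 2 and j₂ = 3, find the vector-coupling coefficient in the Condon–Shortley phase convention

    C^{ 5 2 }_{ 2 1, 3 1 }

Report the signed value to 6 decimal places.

+0.707107

j₁+j₂−J=0  J+j₁−j₂=4  J−j₁+j₂=6  j₁+j₂+J+1=11
(j₁±m₁, j₂±m₂, J±M) = (3,1,4,2,7,3)
P² = 41472
sum k=0..0:
  [0] +1/288 = 1/288
S = 1/288
C² = P²·S² = 1/2 ; C = +0.707107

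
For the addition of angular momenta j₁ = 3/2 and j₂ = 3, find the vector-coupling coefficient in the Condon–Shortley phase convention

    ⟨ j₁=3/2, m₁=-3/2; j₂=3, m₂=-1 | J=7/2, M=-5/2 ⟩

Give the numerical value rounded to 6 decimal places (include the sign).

−√(10/21) = -0.690066

triangle: 1!×2!×5!/9! = 240/362880
(j±m)!: 0!×3!×2!×4!×1!×6! = 207360
prefactor² = (2J+1)×Δ×N² = 7680/7
  k=1: −1/(1!×0!×2!×1!×0!×4!) = -1/48
Σ = -1/48  ⇒  CG² = 7680/7×(-1/48)² = 10/21
CG = −√(10/21) = -0.690066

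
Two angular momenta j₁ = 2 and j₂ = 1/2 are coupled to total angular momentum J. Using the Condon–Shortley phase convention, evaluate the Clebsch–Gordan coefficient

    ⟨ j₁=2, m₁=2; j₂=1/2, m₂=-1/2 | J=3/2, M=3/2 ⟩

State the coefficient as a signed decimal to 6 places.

j₁+j₂−J=1  J+j₁−j₂=3  J−j₁+j₂=0  j₁+j₂+J+1=5
(j₁±m₁, j₂±m₂, J±M) = (4,0,0,1,3,0)
P² = 144/5
sum k=0..0:
  [0] +1/6 = 1/6
S = 1/6
C² = P²·S² = 4/5 ; C = +0.894427

+0.894427  (= +√(4/5))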